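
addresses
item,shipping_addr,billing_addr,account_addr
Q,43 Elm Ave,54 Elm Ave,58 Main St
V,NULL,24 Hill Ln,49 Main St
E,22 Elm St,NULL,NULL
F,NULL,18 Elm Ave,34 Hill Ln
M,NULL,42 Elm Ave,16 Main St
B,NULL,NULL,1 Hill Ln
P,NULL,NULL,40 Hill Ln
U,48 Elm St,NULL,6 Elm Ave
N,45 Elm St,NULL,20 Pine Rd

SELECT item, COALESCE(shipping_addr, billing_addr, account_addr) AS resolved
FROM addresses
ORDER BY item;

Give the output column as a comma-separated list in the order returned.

item=B: shipping_addr=NULL, billing_addr=NULL, account_addr=1 Hill Ln → 1 Hill Ln
item=E: shipping_addr=22 Elm St → 22 Elm St
item=F: shipping_addr=NULL, billing_addr=18 Elm Ave → 18 Elm Ave
item=M: shipping_addr=NULL, billing_addr=42 Elm Ave → 42 Elm Ave
item=N: shipping_addr=45 Elm St → 45 Elm St
item=P: shipping_addr=NULL, billing_addr=NULL, account_addr=40 Hill Ln → 40 Hill Ln
item=Q: shipping_addr=43 Elm Ave → 43 Elm Ave
item=U: shipping_addr=48 Elm St → 48 Elm St
item=V: shipping_addr=NULL, billing_addr=24 Hill Ln → 24 Hill Ln

1 Hill Ln, 22 Elm St, 18 Elm Ave, 42 Elm Ave, 45 Elm St, 40 Hill Ln, 43 Elm Ave, 48 Elm St, 24 Hill Ln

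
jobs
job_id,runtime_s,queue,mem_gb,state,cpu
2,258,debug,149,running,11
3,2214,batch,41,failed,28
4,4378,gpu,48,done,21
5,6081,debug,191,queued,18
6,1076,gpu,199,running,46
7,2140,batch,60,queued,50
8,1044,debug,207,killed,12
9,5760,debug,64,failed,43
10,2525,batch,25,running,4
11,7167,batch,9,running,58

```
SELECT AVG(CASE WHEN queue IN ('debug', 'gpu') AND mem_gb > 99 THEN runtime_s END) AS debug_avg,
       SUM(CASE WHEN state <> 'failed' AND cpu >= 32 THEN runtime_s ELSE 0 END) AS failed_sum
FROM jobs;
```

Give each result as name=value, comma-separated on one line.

[debug_avg: queue IN ('debug', 'gpu') AND mem_gb > 99]
job_id=2: ✓ → 258
job_id=3: ✗
job_id=4: ✗
job_id=5: ✓ → 6081
job_id=6: ✓ → 1076
job_id=7: ✗
job_id=8: ✓ → 1044
job_id=9: ✗
job_id=10: ✗
job_id=11: ✗
debug_avg = (258 + 6081 + 1076 + 1044) / 4 = 2114.75
—
[failed_sum: state <> 'failed' AND cpu >= 32]
job_id=2: ✗
job_id=3: ✗
job_id=4: ✗
job_id=5: ✗
job_id=6: ✓ → 1076
job_id=7: ✓ → 2140
job_id=8: ✗
job_id=9: ✗
job_id=10: ✗
job_id=11: ✓ → 7167
failed_sum = 1076 + 2140 + 7167 = 10383

debug_avg=2114.75, failed_sum=10383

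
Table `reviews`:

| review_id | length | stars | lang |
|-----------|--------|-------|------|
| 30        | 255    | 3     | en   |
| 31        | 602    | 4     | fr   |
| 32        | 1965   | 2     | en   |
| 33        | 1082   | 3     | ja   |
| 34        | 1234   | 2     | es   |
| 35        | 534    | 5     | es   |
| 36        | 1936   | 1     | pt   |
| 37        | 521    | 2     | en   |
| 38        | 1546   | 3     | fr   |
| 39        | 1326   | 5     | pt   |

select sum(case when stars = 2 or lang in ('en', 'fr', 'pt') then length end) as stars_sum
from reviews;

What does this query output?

9385

review_id=30: ✓ → 255
review_id=31: ✓ → 602
review_id=32: ✓ → 1965
review_id=33: ✗
review_id=34: ✓ → 1234
review_id=35: ✗
review_id=36: ✓ → 1936
review_id=37: ✓ → 521
review_id=38: ✓ → 1546
review_id=39: ✓ → 1326
stars_sum = 255 + 602 + 1965 + 1234 + 1936 + 521 + 1546 + 1326 = 9385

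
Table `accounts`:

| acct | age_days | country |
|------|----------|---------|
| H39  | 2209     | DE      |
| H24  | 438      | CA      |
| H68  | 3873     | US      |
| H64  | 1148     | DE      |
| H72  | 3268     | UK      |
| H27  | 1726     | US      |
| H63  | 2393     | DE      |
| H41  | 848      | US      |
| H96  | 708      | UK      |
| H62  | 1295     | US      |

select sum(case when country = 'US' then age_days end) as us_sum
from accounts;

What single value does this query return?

acct=H39: ✗
acct=H24: ✗
acct=H68: ✓ → 3873
acct=H64: ✗
acct=H72: ✗
acct=H27: ✓ → 1726
acct=H63: ✗
acct=H41: ✓ → 848
acct=H96: ✗
acct=H62: ✓ → 1295
us_sum = 3873 + 1726 + 848 + 1295 = 7742

7742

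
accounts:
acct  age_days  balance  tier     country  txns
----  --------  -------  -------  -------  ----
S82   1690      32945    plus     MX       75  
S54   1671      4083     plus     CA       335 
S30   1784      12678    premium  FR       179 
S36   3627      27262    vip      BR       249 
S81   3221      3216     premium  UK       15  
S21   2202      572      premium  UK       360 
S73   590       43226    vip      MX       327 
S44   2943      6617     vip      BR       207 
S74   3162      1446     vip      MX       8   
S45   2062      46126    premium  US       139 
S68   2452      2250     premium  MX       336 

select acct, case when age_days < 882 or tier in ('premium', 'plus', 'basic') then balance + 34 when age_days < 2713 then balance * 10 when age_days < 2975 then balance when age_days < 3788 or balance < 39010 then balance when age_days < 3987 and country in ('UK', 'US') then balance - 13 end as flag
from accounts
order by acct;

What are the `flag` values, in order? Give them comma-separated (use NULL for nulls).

acct=S21: age_days < 882 or tier in ('premium', 'plus', 'basic') → 606
acct=S30: age_days < 882 or tier in ('premium', 'plus', 'basic') → 12712
acct=S36: age_days < 3788 or balance < 39010 → 27262
acct=S44: age_days < 2975 → 6617
acct=S45: age_days < 882 or tier in ('premium', 'plus', 'basic') → 46160
acct=S54: age_days < 882 or tier in ('premium', 'plus', 'basic') → 4117
acct=S68: age_days < 882 or tier in ('premium', 'plus', 'basic') → 2284
acct=S73: age_days < 882 or tier in ('premium', 'plus', 'basic') → 43260
acct=S74: age_days < 3788 or balance < 39010 → 1446
acct=S81: age_days < 882 or tier in ('premium', 'plus', 'basic') → 3250
acct=S82: age_days < 882 or tier in ('premium', 'plus', 'basic') → 32979

606, 12712, 27262, 6617, 46160, 4117, 2284, 43260, 1446, 3250, 32979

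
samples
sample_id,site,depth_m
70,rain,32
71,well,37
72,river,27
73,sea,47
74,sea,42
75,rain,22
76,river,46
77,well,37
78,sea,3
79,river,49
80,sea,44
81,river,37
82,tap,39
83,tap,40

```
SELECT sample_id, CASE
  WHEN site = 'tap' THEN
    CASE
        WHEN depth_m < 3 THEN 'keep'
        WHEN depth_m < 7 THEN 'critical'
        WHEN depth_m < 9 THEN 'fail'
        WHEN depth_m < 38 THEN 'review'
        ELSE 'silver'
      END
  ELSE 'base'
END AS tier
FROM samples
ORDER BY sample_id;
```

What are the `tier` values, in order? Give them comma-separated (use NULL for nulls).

base, base, base, base, base, base, base, base, base, base, base, base, silver, silver

sample_id=70: site='rain' → outer ELSE → base
sample_id=71: site='well' → outer ELSE → base
sample_id=72: site='river' → outer ELSE → base
sample_id=73: site='sea' → outer ELSE → base
sample_id=74: site='sea' → outer ELSE → base
sample_id=75: site='rain' → outer ELSE → base
sample_id=76: site='river' → outer ELSE → base
sample_id=77: site='well' → outer ELSE → base
sample_id=78: site='sea' → outer ELSE → base
sample_id=79: site='river' → outer ELSE → base
sample_id=80: site='sea' → outer ELSE → base
sample_id=81: site='river' → outer ELSE → base
sample_id=82: site='tap' → inner[ELSE] → silver
sample_id=83: site='tap' → inner[ELSE] → silver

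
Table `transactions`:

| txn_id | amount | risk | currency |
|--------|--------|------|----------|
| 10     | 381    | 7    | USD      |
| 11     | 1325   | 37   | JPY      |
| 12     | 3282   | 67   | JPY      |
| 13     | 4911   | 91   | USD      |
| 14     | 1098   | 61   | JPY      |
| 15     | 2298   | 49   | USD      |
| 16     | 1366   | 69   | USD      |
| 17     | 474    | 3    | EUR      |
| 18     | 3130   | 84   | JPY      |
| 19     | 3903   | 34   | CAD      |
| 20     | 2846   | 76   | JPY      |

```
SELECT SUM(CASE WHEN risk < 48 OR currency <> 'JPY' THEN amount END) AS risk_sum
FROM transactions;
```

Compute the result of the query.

txn_id=10: ✓ → 381
txn_id=11: ✓ → 1325
txn_id=12: ✗
txn_id=13: ✓ → 4911
txn_id=14: ✗
txn_id=15: ✓ → 2298
txn_id=16: ✓ → 1366
txn_id=17: ✓ → 474
txn_id=18: ✗
txn_id=19: ✓ → 3903
txn_id=20: ✗
risk_sum = 381 + 1325 + 4911 + 2298 + 1366 + 474 + 3903 = 14658

14658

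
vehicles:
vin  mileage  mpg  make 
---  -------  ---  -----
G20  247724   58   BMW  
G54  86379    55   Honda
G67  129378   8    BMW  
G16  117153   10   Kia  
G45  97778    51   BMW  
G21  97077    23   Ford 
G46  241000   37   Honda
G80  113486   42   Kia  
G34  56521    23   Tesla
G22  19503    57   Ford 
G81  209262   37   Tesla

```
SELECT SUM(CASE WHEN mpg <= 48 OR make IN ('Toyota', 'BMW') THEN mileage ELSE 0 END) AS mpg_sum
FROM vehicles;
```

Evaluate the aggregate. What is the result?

vin=G20: ✓ → 247724
vin=G54: ✗
vin=G67: ✓ → 129378
vin=G16: ✓ → 117153
vin=G45: ✓ → 97778
vin=G21: ✓ → 97077
vin=G46: ✓ → 241000
vin=G80: ✓ → 113486
vin=G34: ✓ → 56521
vin=G22: ✗
vin=G81: ✓ → 209262
mpg_sum = 247724 + 129378 + 117153 + 97778 + 97077 + 241000 + 113486 + 56521 + 209262 = 1309379

1309379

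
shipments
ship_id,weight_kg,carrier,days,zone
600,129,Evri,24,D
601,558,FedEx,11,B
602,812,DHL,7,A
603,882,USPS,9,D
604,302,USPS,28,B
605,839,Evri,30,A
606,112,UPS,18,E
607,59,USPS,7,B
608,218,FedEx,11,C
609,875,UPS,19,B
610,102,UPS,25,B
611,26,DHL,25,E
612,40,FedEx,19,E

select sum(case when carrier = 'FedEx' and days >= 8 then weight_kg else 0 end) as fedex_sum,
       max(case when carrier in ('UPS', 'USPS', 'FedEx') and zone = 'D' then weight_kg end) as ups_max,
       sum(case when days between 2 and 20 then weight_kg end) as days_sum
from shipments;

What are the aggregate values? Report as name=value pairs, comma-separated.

fedex_sum=816, ups_max=882, days_sum=3556

[fedex_sum: carrier = 'FedEx' and days >= 8]
ship_id=600: ✗
ship_id=601: ✓ → 558
ship_id=602: ✗
ship_id=603: ✗
ship_id=604: ✗
ship_id=605: ✗
ship_id=606: ✗
ship_id=607: ✗
ship_id=608: ✓ → 218
ship_id=609: ✗
ship_id=610: ✗
ship_id=611: ✗
ship_id=612: ✓ → 40
fedex_sum = 558 + 218 + 40 = 816
—
[ups_max: carrier in ('UPS', 'USPS', 'FedEx') and zone = 'D']
ship_id=600: ✗
ship_id=601: ✗
ship_id=602: ✗
ship_id=603: ✓ → 882
ship_id=604: ✗
ship_id=605: ✗
ship_id=606: ✗
ship_id=607: ✗
ship_id=608: ✗
ship_id=609: ✗
ship_id=610: ✗
ship_id=611: ✗
ship_id=612: ✗
ups_max = MAX(882) = 882
—
[days_sum: days between 2 and 20]
ship_id=600: ✗
ship_id=601: ✓ → 558
ship_id=602: ✓ → 812
ship_id=603: ✓ → 882
ship_id=604: ✗
ship_id=605: ✗
ship_id=606: ✓ → 112
ship_id=607: ✓ → 59
ship_id=608: ✓ → 218
ship_id=609: ✓ → 875
ship_id=610: ✗
ship_id=611: ✗
ship_id=612: ✓ → 40
days_sum = 558 + 812 + 882 + 112 + 59 + 218 + 875 + 40 = 3556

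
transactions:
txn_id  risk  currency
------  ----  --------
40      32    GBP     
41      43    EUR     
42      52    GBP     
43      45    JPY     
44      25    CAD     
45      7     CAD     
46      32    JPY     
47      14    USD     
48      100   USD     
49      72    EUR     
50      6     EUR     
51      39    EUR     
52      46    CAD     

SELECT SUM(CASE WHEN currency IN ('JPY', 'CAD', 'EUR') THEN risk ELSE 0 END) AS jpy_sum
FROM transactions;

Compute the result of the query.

315

txn_id=40: ✗
txn_id=41: ✓ → 43
txn_id=42: ✗
txn_id=43: ✓ → 45
txn_id=44: ✓ → 25
txn_id=45: ✓ → 7
txn_id=46: ✓ → 32
txn_id=47: ✗
txn_id=48: ✗
txn_id=49: ✓ → 72
txn_id=50: ✓ → 6
txn_id=51: ✓ → 39
txn_id=52: ✓ → 46
jpy_sum = 43 + 45 + 25 + 7 + 32 + 72 + 6 + 39 + 46 = 315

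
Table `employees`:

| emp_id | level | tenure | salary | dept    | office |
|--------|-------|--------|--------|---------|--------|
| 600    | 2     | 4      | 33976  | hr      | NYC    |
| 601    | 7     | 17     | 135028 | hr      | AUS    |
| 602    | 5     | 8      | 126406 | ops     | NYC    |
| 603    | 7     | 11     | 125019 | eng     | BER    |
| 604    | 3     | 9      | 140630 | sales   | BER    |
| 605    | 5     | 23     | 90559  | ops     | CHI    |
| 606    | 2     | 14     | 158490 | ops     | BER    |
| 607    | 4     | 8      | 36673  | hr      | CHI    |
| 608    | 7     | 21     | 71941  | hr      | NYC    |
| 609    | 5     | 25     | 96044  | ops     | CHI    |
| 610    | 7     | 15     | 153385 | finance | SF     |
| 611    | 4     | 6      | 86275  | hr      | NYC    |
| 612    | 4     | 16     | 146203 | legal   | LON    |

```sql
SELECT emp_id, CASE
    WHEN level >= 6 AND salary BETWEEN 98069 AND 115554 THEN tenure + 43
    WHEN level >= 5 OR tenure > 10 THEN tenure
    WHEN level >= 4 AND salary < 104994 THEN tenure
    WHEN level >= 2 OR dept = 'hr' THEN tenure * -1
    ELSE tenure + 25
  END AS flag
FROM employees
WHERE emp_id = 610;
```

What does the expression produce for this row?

15

emp_id = 610: level=7, tenure=15, salary=153385, dept=finance, office=SF.
level >= 6 AND salary BETWEEN 98069 AND 115554 → false
level >= 5 OR tenure > 10 → true → 15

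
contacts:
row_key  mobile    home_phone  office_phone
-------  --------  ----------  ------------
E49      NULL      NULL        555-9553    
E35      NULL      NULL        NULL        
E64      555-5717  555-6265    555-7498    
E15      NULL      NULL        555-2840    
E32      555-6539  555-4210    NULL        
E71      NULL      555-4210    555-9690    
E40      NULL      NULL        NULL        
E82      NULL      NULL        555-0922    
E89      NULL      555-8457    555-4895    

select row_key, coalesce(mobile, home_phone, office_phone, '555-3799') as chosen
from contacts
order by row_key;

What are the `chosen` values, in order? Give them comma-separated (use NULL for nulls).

555-2840, 555-6539, 555-3799, 555-3799, 555-9553, 555-5717, 555-4210, 555-0922, 555-8457

row_key=E15: mobile=NULL, home_phone=NULL, office_phone=555-2840 → 555-2840
row_key=E32: mobile=555-6539 → 555-6539
row_key=E35: mobile=NULL, home_phone=NULL, office_phone=NULL, → literal 555-3799 → 555-3799
row_key=E40: mobile=NULL, home_phone=NULL, office_phone=NULL, → literal 555-3799 → 555-3799
row_key=E49: mobile=NULL, home_phone=NULL, office_phone=555-9553 → 555-9553
row_key=E64: mobile=555-5717 → 555-5717
row_key=E71: mobile=NULL, home_phone=555-4210 → 555-4210
row_key=E82: mobile=NULL, home_phone=NULL, office_phone=555-0922 → 555-0922
row_key=E89: mobile=NULL, home_phone=555-8457 → 555-8457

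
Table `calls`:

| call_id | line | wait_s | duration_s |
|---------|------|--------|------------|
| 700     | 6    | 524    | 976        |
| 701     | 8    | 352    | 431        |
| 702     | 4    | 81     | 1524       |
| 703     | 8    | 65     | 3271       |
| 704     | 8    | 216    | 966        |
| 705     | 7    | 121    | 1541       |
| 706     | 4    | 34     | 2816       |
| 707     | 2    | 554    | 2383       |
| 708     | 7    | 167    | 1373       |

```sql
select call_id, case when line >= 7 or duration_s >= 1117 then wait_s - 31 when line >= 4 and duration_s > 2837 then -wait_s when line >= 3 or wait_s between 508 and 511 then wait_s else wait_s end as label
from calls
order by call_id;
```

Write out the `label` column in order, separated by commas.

call_id=700: line >= 3 or wait_s between 508 and 511 → 524
call_id=701: line >= 7 or duration_s >= 1117 → 321
call_id=702: line >= 7 or duration_s >= 1117 → 50
call_id=703: line >= 7 or duration_s >= 1117 → 34
call_id=704: line >= 7 or duration_s >= 1117 → 185
call_id=705: line >= 7 or duration_s >= 1117 → 90
call_id=706: line >= 7 or duration_s >= 1117 → 3
call_id=707: line >= 7 or duration_s >= 1117 → 523
call_id=708: line >= 7 or duration_s >= 1117 → 136

524, 321, 50, 34, 185, 90, 3, 523, 136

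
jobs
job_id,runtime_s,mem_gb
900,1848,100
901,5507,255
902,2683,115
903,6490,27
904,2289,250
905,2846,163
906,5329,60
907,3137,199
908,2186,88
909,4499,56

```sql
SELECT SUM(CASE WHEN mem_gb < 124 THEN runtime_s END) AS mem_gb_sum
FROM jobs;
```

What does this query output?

23035

job_id=900: ✓ → 1848
job_id=901: ✗
job_id=902: ✓ → 2683
job_id=903: ✓ → 6490
job_id=904: ✗
job_id=905: ✗
job_id=906: ✓ → 5329
job_id=907: ✗
job_id=908: ✓ → 2186
job_id=909: ✓ → 4499
mem_gb_sum = 1848 + 2683 + 6490 + 5329 + 2186 + 4499 = 23035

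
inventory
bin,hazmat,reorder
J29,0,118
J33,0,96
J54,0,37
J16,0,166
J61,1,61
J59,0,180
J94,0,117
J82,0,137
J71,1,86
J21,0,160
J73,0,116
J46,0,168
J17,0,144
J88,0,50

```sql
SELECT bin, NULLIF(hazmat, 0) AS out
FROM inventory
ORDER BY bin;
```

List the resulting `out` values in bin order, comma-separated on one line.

NULL, NULL, NULL, NULL, NULL, NULL, NULL, NULL, 1, 1, NULL, NULL, NULL, NULL

bin=J16: hazmat=0 vs 0: equal → NULL
bin=J17: hazmat=0 vs 0: equal → NULL
bin=J21: hazmat=0 vs 0: equal → NULL
bin=J29: hazmat=0 vs 0: equal → NULL
bin=J33: hazmat=0 vs 0: equal → NULL
bin=J46: hazmat=0 vs 0: equal → NULL
bin=J54: hazmat=0 vs 0: equal → NULL
bin=J59: hazmat=0 vs 0: equal → NULL
bin=J61: hazmat=1 vs 0: differ → 1
bin=J71: hazmat=1 vs 0: differ → 1
bin=J73: hazmat=0 vs 0: equal → NULL
bin=J82: hazmat=0 vs 0: equal → NULL
bin=J88: hazmat=0 vs 0: equal → NULL
bin=J94: hazmat=0 vs 0: equal → NULL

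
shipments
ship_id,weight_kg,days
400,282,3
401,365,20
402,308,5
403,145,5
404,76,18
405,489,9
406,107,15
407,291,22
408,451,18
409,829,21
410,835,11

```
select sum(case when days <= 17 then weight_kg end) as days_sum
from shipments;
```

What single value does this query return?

2166

ship_id=400: ✓ → 282
ship_id=401: ✗
ship_id=402: ✓ → 308
ship_id=403: ✓ → 145
ship_id=404: ✗
ship_id=405: ✓ → 489
ship_id=406: ✓ → 107
ship_id=407: ✗
ship_id=408: ✗
ship_id=409: ✗
ship_id=410: ✓ → 835
days_sum = 282 + 308 + 145 + 489 + 107 + 835 = 2166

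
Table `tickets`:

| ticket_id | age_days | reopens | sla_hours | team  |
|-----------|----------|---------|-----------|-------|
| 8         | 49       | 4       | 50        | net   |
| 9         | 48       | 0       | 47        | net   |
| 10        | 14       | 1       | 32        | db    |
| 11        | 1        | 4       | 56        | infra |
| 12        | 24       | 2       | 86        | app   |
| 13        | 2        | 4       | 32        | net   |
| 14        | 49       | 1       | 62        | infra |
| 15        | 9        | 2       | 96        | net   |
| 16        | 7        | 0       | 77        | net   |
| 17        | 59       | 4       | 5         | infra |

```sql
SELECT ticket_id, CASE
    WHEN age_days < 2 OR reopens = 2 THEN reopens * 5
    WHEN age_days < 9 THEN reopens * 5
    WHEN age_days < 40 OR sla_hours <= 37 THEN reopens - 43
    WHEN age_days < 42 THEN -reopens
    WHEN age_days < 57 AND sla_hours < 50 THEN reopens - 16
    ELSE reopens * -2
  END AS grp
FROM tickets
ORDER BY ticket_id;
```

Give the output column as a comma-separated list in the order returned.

-8, -16, -42, 20, 10, 20, -2, 10, 0, -39

ticket_id=8: ELSE → -8
ticket_id=9: age_days < 57 AND sla_hours < 50 → -16
ticket_id=10: age_days < 40 OR sla_hours <= 37 → -42
ticket_id=11: age_days < 2 OR reopens = 2 → 20
ticket_id=12: age_days < 2 OR reopens = 2 → 10
ticket_id=13: age_days < 9 → 20
ticket_id=14: ELSE → -2
ticket_id=15: age_days < 2 OR reopens = 2 → 10
ticket_id=16: age_days < 9 → 0
ticket_id=17: age_days < 40 OR sla_hours <= 37 → -39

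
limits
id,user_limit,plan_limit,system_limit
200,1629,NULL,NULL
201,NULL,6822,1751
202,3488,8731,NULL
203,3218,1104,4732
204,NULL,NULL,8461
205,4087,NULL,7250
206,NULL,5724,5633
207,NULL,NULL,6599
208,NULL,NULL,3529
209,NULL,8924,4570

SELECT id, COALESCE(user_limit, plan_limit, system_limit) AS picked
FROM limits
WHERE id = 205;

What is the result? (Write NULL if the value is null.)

id = 205: user_limit=4087, plan_limit=NULL, system_limit=7250.
user_limit=4087 → 4087

4087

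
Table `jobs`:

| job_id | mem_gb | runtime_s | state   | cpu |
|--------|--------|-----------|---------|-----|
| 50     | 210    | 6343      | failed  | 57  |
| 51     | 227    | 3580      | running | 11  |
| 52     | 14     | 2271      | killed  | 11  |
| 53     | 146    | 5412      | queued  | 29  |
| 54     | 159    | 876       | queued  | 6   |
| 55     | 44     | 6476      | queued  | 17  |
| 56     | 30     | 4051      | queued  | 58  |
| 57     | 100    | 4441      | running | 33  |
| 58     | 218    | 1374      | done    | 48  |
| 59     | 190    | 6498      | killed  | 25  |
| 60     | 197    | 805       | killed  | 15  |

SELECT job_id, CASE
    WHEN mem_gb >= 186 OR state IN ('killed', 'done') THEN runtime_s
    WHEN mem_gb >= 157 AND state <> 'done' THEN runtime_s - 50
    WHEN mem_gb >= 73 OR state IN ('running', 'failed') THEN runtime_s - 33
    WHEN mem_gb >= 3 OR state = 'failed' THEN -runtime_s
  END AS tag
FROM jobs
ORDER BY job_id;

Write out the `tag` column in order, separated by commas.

6343, 3580, 2271, 5379, 826, -6476, -4051, 4408, 1374, 6498, 805

job_id=50: mem_gb >= 186 OR state IN ('killed', 'done') → 6343
job_id=51: mem_gb >= 186 OR state IN ('killed', 'done') → 3580
job_id=52: mem_gb >= 186 OR state IN ('killed', 'done') → 2271
job_id=53: mem_gb >= 73 OR state IN ('running', 'failed') → 5379
job_id=54: mem_gb >= 157 AND state <> 'done' → 826
job_id=55: mem_gb >= 3 OR state = 'failed' → -6476
job_id=56: mem_gb >= 3 OR state = 'failed' → -4051
job_id=57: mem_gb >= 73 OR state IN ('running', 'failed') → 4408
job_id=58: mem_gb >= 186 OR state IN ('killed', 'done') → 1374
job_id=59: mem_gb >= 186 OR state IN ('killed', 'done') → 6498
job_id=60: mem_gb >= 186 OR state IN ('killed', 'done') → 805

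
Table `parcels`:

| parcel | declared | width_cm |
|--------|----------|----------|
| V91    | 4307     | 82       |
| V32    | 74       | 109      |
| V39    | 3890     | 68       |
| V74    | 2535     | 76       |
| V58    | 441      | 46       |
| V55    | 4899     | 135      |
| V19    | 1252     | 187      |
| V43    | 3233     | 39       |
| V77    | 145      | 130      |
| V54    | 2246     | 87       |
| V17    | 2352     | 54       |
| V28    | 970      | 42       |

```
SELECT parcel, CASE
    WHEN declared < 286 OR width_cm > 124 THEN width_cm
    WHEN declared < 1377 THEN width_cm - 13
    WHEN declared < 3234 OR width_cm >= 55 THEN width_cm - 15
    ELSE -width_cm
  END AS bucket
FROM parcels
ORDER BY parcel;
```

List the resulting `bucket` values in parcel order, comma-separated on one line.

parcel=V17: declared < 3234 OR width_cm >= 55 → 39
parcel=V19: declared < 286 OR width_cm > 124 → 187
parcel=V28: declared < 1377 → 29
parcel=V32: declared < 286 OR width_cm > 124 → 109
parcel=V39: declared < 3234 OR width_cm >= 55 → 53
parcel=V43: declared < 3234 OR width_cm >= 55 → 24
parcel=V54: declared < 3234 OR width_cm >= 55 → 72
parcel=V55: declared < 286 OR width_cm > 124 → 135
parcel=V58: declared < 1377 → 33
parcel=V74: declared < 3234 OR width_cm >= 55 → 61
parcel=V77: declared < 286 OR width_cm > 124 → 130
parcel=V91: declared < 3234 OR width_cm >= 55 → 67

39, 187, 29, 109, 53, 24, 72, 135, 33, 61, 130, 67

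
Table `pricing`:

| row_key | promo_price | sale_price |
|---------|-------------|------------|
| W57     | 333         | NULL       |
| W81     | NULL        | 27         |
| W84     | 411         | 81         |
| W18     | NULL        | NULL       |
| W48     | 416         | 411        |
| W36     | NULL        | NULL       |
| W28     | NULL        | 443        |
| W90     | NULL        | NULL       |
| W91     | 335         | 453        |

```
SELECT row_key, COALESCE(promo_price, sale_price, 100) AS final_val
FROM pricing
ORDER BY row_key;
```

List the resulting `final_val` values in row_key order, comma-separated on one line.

100, 443, 100, 416, 333, 27, 411, 100, 335

row_key=W18: promo_price=NULL, sale_price=NULL, → literal 100 → 100
row_key=W28: promo_price=NULL, sale_price=443 → 443
row_key=W36: promo_price=NULL, sale_price=NULL, → literal 100 → 100
row_key=W48: promo_price=416 → 416
row_key=W57: promo_price=333 → 333
row_key=W81: promo_price=NULL, sale_price=27 → 27
row_key=W84: promo_price=411 → 411
row_key=W90: promo_price=NULL, sale_price=NULL, → literal 100 → 100
row_key=W91: promo_price=335 → 335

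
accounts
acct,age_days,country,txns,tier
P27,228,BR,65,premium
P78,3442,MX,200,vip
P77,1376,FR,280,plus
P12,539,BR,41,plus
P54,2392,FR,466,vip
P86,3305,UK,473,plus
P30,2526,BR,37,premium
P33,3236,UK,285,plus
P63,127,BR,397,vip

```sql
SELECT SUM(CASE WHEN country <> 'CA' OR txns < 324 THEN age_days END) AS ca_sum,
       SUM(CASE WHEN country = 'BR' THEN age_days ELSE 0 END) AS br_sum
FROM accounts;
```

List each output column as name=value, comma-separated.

[ca_sum: country <> 'CA' OR txns < 324]
acct=P27: ✓ → 228
acct=P78: ✓ → 3442
acct=P77: ✓ → 1376
acct=P12: ✓ → 539
acct=P54: ✓ → 2392
acct=P86: ✓ → 3305
acct=P30: ✓ → 2526
acct=P33: ✓ → 3236
acct=P63: ✓ → 127
ca_sum = 228 + 3442 + 1376 + 539 + 2392 + 3305 + 2526 + 3236 + 127 = 17171
—
[br_sum: country = 'BR']
acct=P27: ✓ → 228
acct=P78: ✗
acct=P77: ✗
acct=P12: ✓ → 539
acct=P54: ✗
acct=P86: ✗
acct=P30: ✓ → 2526
acct=P33: ✗
acct=P63: ✓ → 127
br_sum = 228 + 539 + 2526 + 127 = 3420

ca_sum=17171, br_sum=3420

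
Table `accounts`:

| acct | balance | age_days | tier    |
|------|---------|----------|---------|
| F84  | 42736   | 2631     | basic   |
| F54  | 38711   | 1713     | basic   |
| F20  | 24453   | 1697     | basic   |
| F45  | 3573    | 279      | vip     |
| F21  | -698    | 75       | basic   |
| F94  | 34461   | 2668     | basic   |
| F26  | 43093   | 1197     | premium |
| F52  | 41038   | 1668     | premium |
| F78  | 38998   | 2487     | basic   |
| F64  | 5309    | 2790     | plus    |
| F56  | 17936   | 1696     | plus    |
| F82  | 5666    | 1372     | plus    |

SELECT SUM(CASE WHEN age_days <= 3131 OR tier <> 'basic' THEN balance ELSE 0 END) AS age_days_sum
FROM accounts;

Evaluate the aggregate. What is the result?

295276

acct=F84: ✓ → 42736
acct=F54: ✓ → 38711
acct=F20: ✓ → 24453
acct=F45: ✓ → 3573
acct=F21: ✓ → -698
acct=F94: ✓ → 34461
acct=F26: ✓ → 43093
acct=F52: ✓ → 41038
acct=F78: ✓ → 38998
acct=F64: ✓ → 5309
acct=F56: ✓ → 17936
acct=F82: ✓ → 5666
age_days_sum = 42736 + 38711 + 24453 + 3573 + -698 + 34461 + 43093 + 41038 + 38998 + 5309 + 17936 + 5666 = 295276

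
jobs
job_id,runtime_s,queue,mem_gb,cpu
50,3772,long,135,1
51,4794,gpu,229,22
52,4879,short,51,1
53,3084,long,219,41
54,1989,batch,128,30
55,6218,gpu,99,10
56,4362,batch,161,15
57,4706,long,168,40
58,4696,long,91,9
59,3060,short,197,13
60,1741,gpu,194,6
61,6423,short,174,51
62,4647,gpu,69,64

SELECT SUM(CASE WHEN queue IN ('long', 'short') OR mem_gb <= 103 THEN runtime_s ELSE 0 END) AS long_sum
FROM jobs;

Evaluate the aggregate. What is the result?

41485

job_id=50: ✓ → 3772
job_id=51: ✗
job_id=52: ✓ → 4879
job_id=53: ✓ → 3084
job_id=54: ✗
job_id=55: ✓ → 6218
job_id=56: ✗
job_id=57: ✓ → 4706
job_id=58: ✓ → 4696
job_id=59: ✓ → 3060
job_id=60: ✗
job_id=61: ✓ → 6423
job_id=62: ✓ → 4647
long_sum = 3772 + 4879 + 3084 + 6218 + 4706 + 4696 + 3060 + 6423 + 4647 = 41485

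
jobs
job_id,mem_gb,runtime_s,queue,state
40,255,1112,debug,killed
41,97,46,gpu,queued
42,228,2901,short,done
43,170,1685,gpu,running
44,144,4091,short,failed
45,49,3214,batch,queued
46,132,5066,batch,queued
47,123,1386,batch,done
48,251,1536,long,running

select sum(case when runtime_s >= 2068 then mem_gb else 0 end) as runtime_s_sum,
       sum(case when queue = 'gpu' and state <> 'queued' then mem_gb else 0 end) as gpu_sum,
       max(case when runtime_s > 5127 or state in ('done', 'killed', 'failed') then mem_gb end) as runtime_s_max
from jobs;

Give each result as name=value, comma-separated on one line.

runtime_s_sum=553, gpu_sum=170, runtime_s_max=255

[runtime_s_sum: runtime_s >= 2068]
job_id=40: ✗
job_id=41: ✗
job_id=42: ✓ → 228
job_id=43: ✗
job_id=44: ✓ → 144
job_id=45: ✓ → 49
job_id=46: ✓ → 132
job_id=47: ✗
job_id=48: ✗
runtime_s_sum = 228 + 144 + 49 + 132 = 553
—
[gpu_sum: queue = 'gpu' and state <> 'queued']
job_id=40: ✗
job_id=41: ✗
job_id=42: ✗
job_id=43: ✓ → 170
job_id=44: ✗
job_id=45: ✗
job_id=46: ✗
job_id=47: ✗
job_id=48: ✗
gpu_sum = 170
—
[runtime_s_max: runtime_s > 5127 or state in ('done', 'killed', 'failed')]
job_id=40: ✓ → 255
job_id=41: ✗
job_id=42: ✓ → 228
job_id=43: ✗
job_id=44: ✓ → 144
job_id=45: ✗
job_id=46: ✗
job_id=47: ✓ → 123
job_id=48: ✗
runtime_s_max = MAX(255, 228, 144, 123) = 255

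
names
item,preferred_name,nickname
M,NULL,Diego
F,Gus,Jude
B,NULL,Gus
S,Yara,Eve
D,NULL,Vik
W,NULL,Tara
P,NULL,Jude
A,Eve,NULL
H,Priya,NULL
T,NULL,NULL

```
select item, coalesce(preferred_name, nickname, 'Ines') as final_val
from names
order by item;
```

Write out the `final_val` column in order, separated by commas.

item=A: preferred_name=Eve → Eve
item=B: preferred_name=NULL, nickname=Gus → Gus
item=D: preferred_name=NULL, nickname=Vik → Vik
item=F: preferred_name=Gus → Gus
item=H: preferred_name=Priya → Priya
item=M: preferred_name=NULL, nickname=Diego → Diego
item=P: preferred_name=NULL, nickname=Jude → Jude
item=S: preferred_name=Yara → Yara
item=T: preferred_name=NULL, nickname=NULL, → literal Ines → Ines
item=W: preferred_name=NULL, nickname=Tara → Tara

Eve, Gus, Vik, Gus, Priya, Diego, Jude, Yara, Ines, Tara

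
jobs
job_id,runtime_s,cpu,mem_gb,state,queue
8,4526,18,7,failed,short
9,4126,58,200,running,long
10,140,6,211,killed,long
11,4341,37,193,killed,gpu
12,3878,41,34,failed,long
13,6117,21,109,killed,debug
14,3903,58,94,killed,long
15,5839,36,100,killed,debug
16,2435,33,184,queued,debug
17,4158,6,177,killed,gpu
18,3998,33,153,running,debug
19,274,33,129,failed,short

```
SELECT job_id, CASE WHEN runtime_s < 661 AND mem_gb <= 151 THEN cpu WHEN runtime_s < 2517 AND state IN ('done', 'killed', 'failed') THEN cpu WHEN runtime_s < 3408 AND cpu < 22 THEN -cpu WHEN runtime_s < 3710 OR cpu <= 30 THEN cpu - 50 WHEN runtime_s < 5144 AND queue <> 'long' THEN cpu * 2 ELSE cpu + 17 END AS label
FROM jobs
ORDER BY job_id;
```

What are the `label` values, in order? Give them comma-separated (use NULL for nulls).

-32, 75, 6, 74, 58, -29, 75, 53, -17, -44, 66, 33

job_id=8: runtime_s < 3710 OR cpu <= 30 → -32
job_id=9: ELSE → 75
job_id=10: runtime_s < 2517 AND state IN ('done', 'killed', 'failed') → 6
job_id=11: runtime_s < 5144 AND queue <> 'long' → 74
job_id=12: ELSE → 58
job_id=13: runtime_s < 3710 OR cpu <= 30 → -29
job_id=14: ELSE → 75
job_id=15: ELSE → 53
job_id=16: runtime_s < 3710 OR cpu <= 30 → -17
job_id=17: runtime_s < 3710 OR cpu <= 30 → -44
job_id=18: runtime_s < 5144 AND queue <> 'long' → 66
job_id=19: runtime_s < 661 AND mem_gb <= 151 → 33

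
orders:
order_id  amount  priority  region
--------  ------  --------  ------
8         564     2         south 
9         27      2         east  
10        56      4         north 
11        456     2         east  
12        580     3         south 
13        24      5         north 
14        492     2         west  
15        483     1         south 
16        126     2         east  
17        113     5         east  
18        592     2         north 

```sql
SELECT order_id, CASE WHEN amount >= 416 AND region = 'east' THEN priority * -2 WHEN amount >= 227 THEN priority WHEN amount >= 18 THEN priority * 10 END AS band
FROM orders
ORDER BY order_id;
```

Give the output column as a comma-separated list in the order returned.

order_id=8: amount >= 227 → 2
order_id=9: amount >= 18 → 20
order_id=10: amount >= 18 → 40
order_id=11: amount >= 416 AND region = 'east' → -4
order_id=12: amount >= 227 → 3
order_id=13: amount >= 18 → 50
order_id=14: amount >= 227 → 2
order_id=15: amount >= 227 → 1
order_id=16: amount >= 18 → 20
order_id=17: amount >= 18 → 50
order_id=18: amount >= 227 → 2

2, 20, 40, -4, 3, 50, 2, 1, 20, 50, 2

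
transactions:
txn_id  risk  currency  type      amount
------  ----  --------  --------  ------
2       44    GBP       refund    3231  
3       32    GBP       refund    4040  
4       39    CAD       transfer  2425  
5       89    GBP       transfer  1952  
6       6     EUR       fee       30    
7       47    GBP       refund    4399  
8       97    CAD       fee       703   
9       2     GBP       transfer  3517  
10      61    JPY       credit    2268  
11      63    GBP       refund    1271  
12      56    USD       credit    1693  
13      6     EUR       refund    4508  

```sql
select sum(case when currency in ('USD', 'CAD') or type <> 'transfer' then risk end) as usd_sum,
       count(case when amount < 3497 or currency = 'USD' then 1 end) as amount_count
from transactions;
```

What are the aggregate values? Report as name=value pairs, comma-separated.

[usd_sum: currency in ('USD', 'CAD') or type <> 'transfer']
txn_id=2: ✓ → 44
txn_id=3: ✓ → 32
txn_id=4: ✓ → 39
txn_id=5: ✗
txn_id=6: ✓ → 6
txn_id=7: ✓ → 47
txn_id=8: ✓ → 97
txn_id=9: ✗
txn_id=10: ✓ → 61
txn_id=11: ✓ → 63
txn_id=12: ✓ → 56
txn_id=13: ✓ → 6
usd_sum = 44 + 32 + 39 + 6 + 47 + 97 + 61 + 63 + 56 + 6 = 451
—
[amount_count: amount < 3497 or currency = 'USD']
txn_id=2: ✓ → 1
txn_id=3: ✗
txn_id=4: ✓ → 1
txn_id=5: ✓ → 1
txn_id=6: ✓ → 1
txn_id=7: ✗
txn_id=8: ✓ → 1
txn_id=9: ✗
txn_id=10: ✓ → 1
txn_id=11: ✓ → 1
txn_id=12: ✓ → 1
txn_id=13: ✗
amount_count = COUNT(1, 1, 1, 1, 1, 1, 1, 1) = 8

usd_sum=451, amount_count=8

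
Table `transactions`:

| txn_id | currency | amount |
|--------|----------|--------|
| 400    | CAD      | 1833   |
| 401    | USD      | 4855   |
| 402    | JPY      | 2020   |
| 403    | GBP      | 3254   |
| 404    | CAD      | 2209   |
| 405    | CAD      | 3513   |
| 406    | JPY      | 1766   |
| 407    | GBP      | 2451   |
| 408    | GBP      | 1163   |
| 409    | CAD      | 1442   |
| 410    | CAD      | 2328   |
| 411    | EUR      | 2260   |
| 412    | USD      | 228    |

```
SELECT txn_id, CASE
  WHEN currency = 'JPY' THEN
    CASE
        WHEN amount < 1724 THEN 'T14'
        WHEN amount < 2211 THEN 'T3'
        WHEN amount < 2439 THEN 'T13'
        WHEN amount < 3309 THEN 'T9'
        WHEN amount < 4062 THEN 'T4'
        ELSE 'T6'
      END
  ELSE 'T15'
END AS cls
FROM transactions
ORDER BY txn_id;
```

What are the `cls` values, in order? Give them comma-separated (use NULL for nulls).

T15, T15, T3, T15, T15, T15, T3, T15, T15, T15, T15, T15, T15

txn_id=400: currency='CAD' → outer ELSE → T15
txn_id=401: currency='USD' → outer ELSE → T15
txn_id=402: currency='JPY' → inner[amount < 2211] → T3
txn_id=403: currency='GBP' → outer ELSE → T15
txn_id=404: currency='CAD' → outer ELSE → T15
txn_id=405: currency='CAD' → outer ELSE → T15
txn_id=406: currency='JPY' → inner[amount < 2211] → T3
txn_id=407: currency='GBP' → outer ELSE → T15
txn_id=408: currency='GBP' → outer ELSE → T15
txn_id=409: currency='CAD' → outer ELSE → T15
txn_id=410: currency='CAD' → outer ELSE → T15
txn_id=411: currency='EUR' → outer ELSE → T15
txn_id=412: currency='USD' → outer ELSE → T15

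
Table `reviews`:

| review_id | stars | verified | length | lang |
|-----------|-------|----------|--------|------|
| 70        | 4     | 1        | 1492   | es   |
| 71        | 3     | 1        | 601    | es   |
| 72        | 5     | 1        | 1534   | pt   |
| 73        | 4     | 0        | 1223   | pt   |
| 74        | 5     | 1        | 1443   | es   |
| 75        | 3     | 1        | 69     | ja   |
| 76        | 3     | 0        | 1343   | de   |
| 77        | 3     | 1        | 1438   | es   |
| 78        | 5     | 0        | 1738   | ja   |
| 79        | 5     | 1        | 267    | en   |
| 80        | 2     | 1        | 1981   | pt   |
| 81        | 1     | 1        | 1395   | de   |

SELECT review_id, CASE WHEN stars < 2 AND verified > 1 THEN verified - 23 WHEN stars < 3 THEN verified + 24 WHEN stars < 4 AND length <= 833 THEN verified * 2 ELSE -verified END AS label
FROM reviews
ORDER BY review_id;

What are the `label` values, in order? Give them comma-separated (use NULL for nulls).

review_id=70: ELSE → -1
review_id=71: stars < 4 AND length <= 833 → 2
review_id=72: ELSE → -1
review_id=73: ELSE → 0
review_id=74: ELSE → -1
review_id=75: stars < 4 AND length <= 833 → 2
review_id=76: ELSE → 0
review_id=77: ELSE → -1
review_id=78: ELSE → 0
review_id=79: ELSE → -1
review_id=80: stars < 3 → 25
review_id=81: stars < 3 → 25

-1, 2, -1, 0, -1, 2, 0, -1, 0, -1, 25, 25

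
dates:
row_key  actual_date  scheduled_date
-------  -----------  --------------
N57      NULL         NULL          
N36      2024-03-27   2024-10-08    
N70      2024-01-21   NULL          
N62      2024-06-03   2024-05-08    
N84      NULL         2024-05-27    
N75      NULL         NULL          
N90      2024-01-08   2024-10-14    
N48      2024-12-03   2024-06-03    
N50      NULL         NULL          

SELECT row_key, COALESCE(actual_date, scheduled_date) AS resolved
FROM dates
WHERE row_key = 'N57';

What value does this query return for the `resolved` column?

NULL

row_key = N57: actual_date=NULL, scheduled_date=NULL.
actual_date=NULL, scheduled_date=NULL (all NULL) → NULL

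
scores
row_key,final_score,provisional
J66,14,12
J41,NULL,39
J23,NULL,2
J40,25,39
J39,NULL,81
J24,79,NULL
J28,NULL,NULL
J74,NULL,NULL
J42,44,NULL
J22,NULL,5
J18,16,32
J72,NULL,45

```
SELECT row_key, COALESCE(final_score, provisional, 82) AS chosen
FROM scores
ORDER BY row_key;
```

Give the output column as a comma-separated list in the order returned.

row_key=J18: final_score=16 → 16
row_key=J22: final_score=NULL, provisional=5 → 5
row_key=J23: final_score=NULL, provisional=2 → 2
row_key=J24: final_score=79 → 79
row_key=J28: final_score=NULL, provisional=NULL, → literal 82 → 82
row_key=J39: final_score=NULL, provisional=81 → 81
row_key=J40: final_score=25 → 25
row_key=J41: final_score=NULL, provisional=39 → 39
row_key=J42: final_score=44 → 44
row_key=J66: final_score=14 → 14
row_key=J72: final_score=NULL, provisional=45 → 45
row_key=J74: final_score=NULL, provisional=NULL, → literal 82 → 82

16, 5, 2, 79, 82, 81, 25, 39, 44, 14, 45, 82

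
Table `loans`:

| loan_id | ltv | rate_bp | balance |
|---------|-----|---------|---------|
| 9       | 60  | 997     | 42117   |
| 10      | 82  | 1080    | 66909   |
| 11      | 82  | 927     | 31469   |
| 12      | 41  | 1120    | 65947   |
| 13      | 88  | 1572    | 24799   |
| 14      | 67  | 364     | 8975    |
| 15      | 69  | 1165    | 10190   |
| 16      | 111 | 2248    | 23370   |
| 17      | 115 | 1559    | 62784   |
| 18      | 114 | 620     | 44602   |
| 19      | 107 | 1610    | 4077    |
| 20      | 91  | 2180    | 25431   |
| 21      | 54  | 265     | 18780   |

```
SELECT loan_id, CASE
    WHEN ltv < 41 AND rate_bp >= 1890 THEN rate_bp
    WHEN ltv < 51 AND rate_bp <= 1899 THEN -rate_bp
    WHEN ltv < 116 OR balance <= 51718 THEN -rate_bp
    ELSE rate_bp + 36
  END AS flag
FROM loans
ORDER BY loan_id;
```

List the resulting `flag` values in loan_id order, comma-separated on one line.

-997, -1080, -927, -1120, -1572, -364, -1165, -2248, -1559, -620, -1610, -2180, -265

loan_id=9: ltv < 116 OR balance <= 51718 → -997
loan_id=10: ltv < 116 OR balance <= 51718 → -1080
loan_id=11: ltv < 116 OR balance <= 51718 → -927
loan_id=12: ltv < 51 AND rate_bp <= 1899 → -1120
loan_id=13: ltv < 116 OR balance <= 51718 → -1572
loan_id=14: ltv < 116 OR balance <= 51718 → -364
loan_id=15: ltv < 116 OR balance <= 51718 → -1165
loan_id=16: ltv < 116 OR balance <= 51718 → -2248
loan_id=17: ltv < 116 OR balance <= 51718 → -1559
loan_id=18: ltv < 116 OR balance <= 51718 → -620
loan_id=19: ltv < 116 OR balance <= 51718 → -1610
loan_id=20: ltv < 116 OR balance <= 51718 → -2180
loan_id=21: ltv < 116 OR balance <= 51718 → -265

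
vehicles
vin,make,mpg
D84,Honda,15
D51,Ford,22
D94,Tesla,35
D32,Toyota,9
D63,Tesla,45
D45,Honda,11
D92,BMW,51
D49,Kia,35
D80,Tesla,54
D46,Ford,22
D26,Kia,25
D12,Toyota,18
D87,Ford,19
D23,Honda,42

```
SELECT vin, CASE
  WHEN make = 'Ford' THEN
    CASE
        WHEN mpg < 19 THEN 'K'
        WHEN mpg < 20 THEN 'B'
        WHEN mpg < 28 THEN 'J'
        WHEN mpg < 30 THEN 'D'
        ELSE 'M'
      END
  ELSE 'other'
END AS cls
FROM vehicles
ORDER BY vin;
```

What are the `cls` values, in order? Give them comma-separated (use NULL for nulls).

other, other, other, other, other, J, other, J, other, other, other, B, other, other

vin=D12: make='Toyota' → outer ELSE → other
vin=D23: make='Honda' → outer ELSE → other
vin=D26: make='Kia' → outer ELSE → other
vin=D32: make='Toyota' → outer ELSE → other
vin=D45: make='Honda' → outer ELSE → other
vin=D46: make='Ford' → inner[mpg < 28] → J
vin=D49: make='Kia' → outer ELSE → other
vin=D51: make='Ford' → inner[mpg < 28] → J
vin=D63: make='Tesla' → outer ELSE → other
vin=D80: make='Tesla' → outer ELSE → other
vin=D84: make='Honda' → outer ELSE → other
vin=D87: make='Ford' → inner[mpg < 20] → B
vin=D92: make='BMW' → outer ELSE → other
vin=D94: make='Tesla' → outer ELSE → other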